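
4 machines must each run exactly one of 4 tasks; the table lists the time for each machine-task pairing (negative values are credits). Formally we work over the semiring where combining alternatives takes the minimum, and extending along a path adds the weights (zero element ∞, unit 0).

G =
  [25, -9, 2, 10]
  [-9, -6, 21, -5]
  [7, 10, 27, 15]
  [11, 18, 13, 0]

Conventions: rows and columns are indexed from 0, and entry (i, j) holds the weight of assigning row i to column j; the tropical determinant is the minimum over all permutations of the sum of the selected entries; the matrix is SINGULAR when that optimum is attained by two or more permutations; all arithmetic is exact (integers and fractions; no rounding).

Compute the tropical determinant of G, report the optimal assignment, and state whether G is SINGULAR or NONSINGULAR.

σ = (0, 1, 2, 3): 25 + (-6) + 27 + 0 = 46
σ = (0, 1, 3, 2): 25 + (-6) + 15 + 13 = 47
σ = (0, 2, 1, 3): 25 + 21 + 10 + 0 = 56
σ = (0, 2, 3, 1): 25 + 21 + 15 + 18 = 79
σ = (0, 3, 1, 2): 25 + (-5) + 10 + 13 = 43
σ = (0, 3, 2, 1): 25 + (-5) + 27 + 18 = 65
σ = (1, 0, 2, 3): (-9) + (-9) + 27 + 0 = 9
σ = (1, 0, 3, 2): (-9) + (-9) + 15 + 13 = 10
σ = (1, 2, 0, 3): (-9) + 21 + 7 + 0 = 19
σ = (1, 2, 3, 0): (-9) + 21 + 15 + 11 = 38
σ = (1, 3, 0, 2): (-9) + (-5) + 7 + 13 = 6
σ = (1, 3, 2, 0): (-9) + (-5) + 27 + 11 = 24
σ = (2, 0, 1, 3): 2 + (-9) + 10 + 0 = 3
σ = (2, 0, 3, 1): 2 + (-9) + 15 + 18 = 26
σ = (2, 1, 0, 3): 2 + (-6) + 7 + 0 = 3
σ = (2, 1, 3, 0): 2 + (-6) + 15 + 11 = 22
σ = (2, 3, 0, 1): 2 + (-5) + 7 + 18 = 22
σ = (2, 3, 1, 0): 2 + (-5) + 10 + 11 = 18
σ = (3, 0, 1, 2): 10 + (-9) + 10 + 13 = 24
σ = (3, 0, 2, 1): 10 + (-9) + 27 + 18 = 46
σ = (3, 1, 0, 2): 10 + (-6) + 7 + 13 = 24
σ = (3, 1, 2, 0): 10 + (-6) + 27 + 11 = 42
σ = (3, 2, 0, 1): 10 + 21 + 7 + 18 = 56
σ = (3, 2, 1, 0): 10 + 21 + 10 + 11 = 52
Optimal value attained by: σ = (2, 0, 1, 3).
Answer: det⊕(G) = 3; verdict: SINGULAR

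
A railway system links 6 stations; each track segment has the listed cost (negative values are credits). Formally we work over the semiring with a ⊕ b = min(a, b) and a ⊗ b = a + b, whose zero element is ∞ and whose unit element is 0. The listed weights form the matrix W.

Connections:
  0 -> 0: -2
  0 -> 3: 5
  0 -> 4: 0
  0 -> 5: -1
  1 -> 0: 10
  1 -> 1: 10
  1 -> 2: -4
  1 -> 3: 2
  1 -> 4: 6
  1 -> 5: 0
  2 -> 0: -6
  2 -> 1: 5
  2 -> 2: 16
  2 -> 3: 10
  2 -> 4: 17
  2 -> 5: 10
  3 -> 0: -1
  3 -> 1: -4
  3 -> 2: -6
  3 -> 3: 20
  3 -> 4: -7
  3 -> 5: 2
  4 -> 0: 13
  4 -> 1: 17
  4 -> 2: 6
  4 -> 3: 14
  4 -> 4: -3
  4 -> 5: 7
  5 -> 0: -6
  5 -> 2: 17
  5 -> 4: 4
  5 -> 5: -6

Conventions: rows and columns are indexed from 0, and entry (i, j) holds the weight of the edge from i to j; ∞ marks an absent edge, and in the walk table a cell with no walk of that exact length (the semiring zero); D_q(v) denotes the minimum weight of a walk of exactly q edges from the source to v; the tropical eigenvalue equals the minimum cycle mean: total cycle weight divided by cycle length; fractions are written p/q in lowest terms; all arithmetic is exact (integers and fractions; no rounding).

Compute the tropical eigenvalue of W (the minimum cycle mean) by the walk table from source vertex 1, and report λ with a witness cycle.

q=0: [∞, 0, ∞, ∞, ∞, ∞]
q=1: [10, 10, -4, 2, 6, 0]
q=2: [-10, -2, -4, 6, -5, -6]
q=3: [-12, 1, -6, -5, -10, -12]
q=4: [-18, -9, -11, -7, -13, -18]
q=5: [-24, -11, -13, -13, -18, -24]
q=6: [-30, -17, -19, -19, -24, -30]
Optimal cycle mean attained by: cycle 5->5, total (-6), length 1.
Answer: λ = -6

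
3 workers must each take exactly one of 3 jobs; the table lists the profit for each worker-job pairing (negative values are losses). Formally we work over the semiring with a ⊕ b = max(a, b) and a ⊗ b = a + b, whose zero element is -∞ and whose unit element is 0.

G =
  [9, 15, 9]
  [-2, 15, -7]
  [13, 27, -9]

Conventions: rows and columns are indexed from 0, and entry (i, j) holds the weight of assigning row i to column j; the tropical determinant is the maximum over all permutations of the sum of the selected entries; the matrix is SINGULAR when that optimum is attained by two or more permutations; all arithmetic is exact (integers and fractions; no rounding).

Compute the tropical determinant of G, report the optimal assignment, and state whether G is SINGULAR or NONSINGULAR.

σ = (0, 1, 2): 9 + 15 + (-9) = 15
σ = (0, 2, 1): 9 + (-7) + 27 = 29
σ = (1, 0, 2): 15 + (-2) + (-9) = 4
σ = (1, 2, 0): 15 + (-7) + 13 = 21
σ = (2, 0, 1): 9 + (-2) + 27 = 34
σ = (2, 1, 0): 9 + 15 + 13 = 37
Optimal value attained by: σ = (2, 1, 0).
Answer: det⊕(G) = 37; verdict: NONSINGULAR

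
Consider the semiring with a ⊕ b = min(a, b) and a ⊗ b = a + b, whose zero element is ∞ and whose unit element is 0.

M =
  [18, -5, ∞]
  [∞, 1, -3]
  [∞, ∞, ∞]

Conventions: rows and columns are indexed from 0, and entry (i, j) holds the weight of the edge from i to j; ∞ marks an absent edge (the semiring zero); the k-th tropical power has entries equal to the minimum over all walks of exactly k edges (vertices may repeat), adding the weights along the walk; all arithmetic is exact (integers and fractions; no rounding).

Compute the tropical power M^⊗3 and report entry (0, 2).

M^⊗2:
  [36, -4, -8]
  [∞, 2, -2]
  [∞, ∞, ∞]
M^⊗3:
  [54, -3, -7]
  [∞, 3, -1]
  [∞, ∞, ∞]
Key observation: the optimum is the walk 0->1->1->2, with weight (-5) + 1 + (-3) = -7.
Optimal value attained by: walk 0->1->1->2.
Answer: (M^⊗3)[0][2] = -7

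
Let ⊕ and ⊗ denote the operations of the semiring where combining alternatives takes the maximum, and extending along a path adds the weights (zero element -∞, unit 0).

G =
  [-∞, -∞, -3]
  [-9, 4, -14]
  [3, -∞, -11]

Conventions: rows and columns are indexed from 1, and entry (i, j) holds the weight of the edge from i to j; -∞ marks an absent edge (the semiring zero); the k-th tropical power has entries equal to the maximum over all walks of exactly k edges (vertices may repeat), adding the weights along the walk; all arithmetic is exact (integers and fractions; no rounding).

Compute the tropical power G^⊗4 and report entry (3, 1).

G^⊗2:
  [0, -∞, -14]
  [-5, 8, -10]
  [-8, -∞, 0]
G^⊗3:
  [-11, -∞, -3]
  [-1, 12, -6]
  [3, -∞, -11]
G^⊗4:
  [0, -∞, -14]
  [3, 16, -2]
  [-8, -∞, 0]
Key observation: the optimum is the walk 3->1->3->3->1, with weight 3 + (-3) + (-11) + 3 = -8.
Optimal value attained by: walk 3->1->3->3->1.
Answer: (G^⊗4)[3][1] = -8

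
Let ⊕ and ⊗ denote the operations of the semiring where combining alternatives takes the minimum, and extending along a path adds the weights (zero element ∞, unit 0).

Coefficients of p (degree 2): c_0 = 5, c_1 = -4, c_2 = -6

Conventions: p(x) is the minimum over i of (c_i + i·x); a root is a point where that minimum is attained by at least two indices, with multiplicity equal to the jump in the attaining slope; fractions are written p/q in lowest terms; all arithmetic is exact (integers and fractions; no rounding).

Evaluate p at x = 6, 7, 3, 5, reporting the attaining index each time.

p(6) = min(5+0·6=5, -4+1·6=2, -6+2·6=6) = 2 (attained by i=1)
p(7) = min(5+0·7=5, -4+1·7=3, -6+2·7=8) = 3 (attained by i=1)
p(3) = min(5+0·3=5, -4+1·3=-1, -6+2·3=0) = -1 (attained by i=1)
p(5) = min(5+0·5=5, -4+1·5=1, -6+2·5=4) = 1 (attained by i=1)
Answer: p(6) = 2; p(7) = 3; p(3) = -1; p(5) = 1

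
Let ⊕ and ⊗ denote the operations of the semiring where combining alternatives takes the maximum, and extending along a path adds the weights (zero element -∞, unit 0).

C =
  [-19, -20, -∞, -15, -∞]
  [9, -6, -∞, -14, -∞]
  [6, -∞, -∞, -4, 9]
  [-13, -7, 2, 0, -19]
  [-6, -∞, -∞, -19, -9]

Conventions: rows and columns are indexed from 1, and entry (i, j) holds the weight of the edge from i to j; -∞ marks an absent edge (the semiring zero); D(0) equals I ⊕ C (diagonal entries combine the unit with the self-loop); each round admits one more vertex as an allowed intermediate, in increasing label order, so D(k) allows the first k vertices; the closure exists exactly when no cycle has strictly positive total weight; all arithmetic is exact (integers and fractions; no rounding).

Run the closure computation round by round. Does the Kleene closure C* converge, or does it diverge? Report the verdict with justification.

D(0):
  [0, -20, -∞, -15, -∞]
  [9, 0, -∞, -14, -∞]
  [6, -∞, 0, -4, 9]
  [-13, -7, 2, 0, -19]
  [-6, -∞, -∞, -19, 0]
D(1):
  [0, -20, -∞, -15, -∞]
  [9, 0, -∞, -6, -∞]
  [6, -14, 0, -4, 9]
  [-13, -7, 2, 0, -19]
  [-6, -26, -∞, -19, 0]
D(2):
  [0, -20, -∞, -15, -∞]
  [9, 0, -∞, -6, -∞]
  [6, -14, 0, -4, 9]
  [2, -7, 2, 0, -19]
  [-6, -26, -∞, -19, 0]
D(3):
  [0, -20, -∞, -15, -∞]
  [9, 0, -∞, -6, -∞]
  [6, -14, 0, -4, 9]
  [8, -7, 2, 0, 11]
  [-6, -26, -∞, -19, 0]
D(4):
  [0, -20, -13, -15, -4]
  [9, 0, -4, -6, 5]
  [6, -11, 0, -4, 9]
  [8, -7, 2, 0, 11]
  [-6, -26, -17, -19, 0]
D(5):
  [0, -20, -13, -15, -4]
  [9, 0, -4, -6, 5]
  [6, -11, 0, -4, 9]
  [8, -7, 2, 0, 11]
  [-6, -26, -17, -19, 0]
Key observation: every diagonal entry stays at the unit through all rounds, so no improving cycle exists.
Answer: CONVERGES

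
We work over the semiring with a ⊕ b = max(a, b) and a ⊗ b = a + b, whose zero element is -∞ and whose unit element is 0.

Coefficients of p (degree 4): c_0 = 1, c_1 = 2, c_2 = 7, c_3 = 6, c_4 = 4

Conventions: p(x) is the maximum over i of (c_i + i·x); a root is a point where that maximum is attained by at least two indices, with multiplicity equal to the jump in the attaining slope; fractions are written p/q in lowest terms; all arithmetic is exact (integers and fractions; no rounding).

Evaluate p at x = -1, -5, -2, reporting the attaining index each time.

p(-1) = max(1+0·(-1)=1, 2+1·(-1)=1, 7+2·(-1)=5, 6+3·(-1)=3, 4+4·(-1)=0) = 5 (attained by i=2)
p(-5) = max(1+0·(-5)=1, 2+1·(-5)=-3, 7+2·(-5)=-3, 6+3·(-5)=-9, 4+4·(-5)=-16) = 1 (attained by i=0)
p(-2) = max(1+0·(-2)=1, 2+1·(-2)=0, 7+2·(-2)=3, 6+3·(-2)=0, 4+4·(-2)=-4) = 3 (attained by i=2)
Answer: p(-1) = 5; p(-5) = 1; p(-2) = 3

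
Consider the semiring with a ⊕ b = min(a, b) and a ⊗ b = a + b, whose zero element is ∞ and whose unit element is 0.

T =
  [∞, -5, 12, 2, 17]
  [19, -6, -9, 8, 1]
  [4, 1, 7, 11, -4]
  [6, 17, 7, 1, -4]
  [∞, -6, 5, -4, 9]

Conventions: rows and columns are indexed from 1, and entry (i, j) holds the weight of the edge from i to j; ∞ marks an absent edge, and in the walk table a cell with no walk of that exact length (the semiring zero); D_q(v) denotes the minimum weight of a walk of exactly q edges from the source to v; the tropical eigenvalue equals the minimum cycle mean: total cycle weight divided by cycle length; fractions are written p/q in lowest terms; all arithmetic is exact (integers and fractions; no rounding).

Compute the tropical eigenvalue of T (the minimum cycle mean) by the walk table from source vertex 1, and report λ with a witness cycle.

q=0: [0, ∞, ∞, ∞, ∞]
q=1: [∞, -5, 12, 2, 17]
q=2: [8, -11, -14, 3, -4]
q=3: [-10, -17, -20, -8, -18]
q=4: [-16, -24, -26, -22, -24]
q=5: [-22, -30, -33, -28, -30]
Optimal cycle mean attained by: cycle 2->3->5->2, total (-9) + (-4) + (-6), length 3.
Answer: λ = -19/3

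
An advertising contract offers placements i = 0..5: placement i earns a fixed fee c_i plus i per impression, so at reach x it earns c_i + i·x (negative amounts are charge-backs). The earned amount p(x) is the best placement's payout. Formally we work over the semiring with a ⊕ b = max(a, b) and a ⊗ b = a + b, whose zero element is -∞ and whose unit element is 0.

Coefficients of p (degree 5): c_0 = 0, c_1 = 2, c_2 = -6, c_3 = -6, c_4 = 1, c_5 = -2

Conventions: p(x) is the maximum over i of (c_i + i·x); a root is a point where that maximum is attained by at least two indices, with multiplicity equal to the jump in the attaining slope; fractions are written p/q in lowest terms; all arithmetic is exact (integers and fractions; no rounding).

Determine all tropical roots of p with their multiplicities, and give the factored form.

hull edge (i=0, c=0) to (i=1, c=2): slope 2, span 1
hull edge (i=1, c=2) to (i=4, c=1): slope -1/3, span 3
hull edge (i=4, c=1) to (i=5, c=-2): slope -3, span 1
Factored form: p(x) = -2 ⊗ (x ⊕ (-2)) ⊗ (x ⊕ 1/3) ⊗ (x ⊕ 1/3) ⊗ (x ⊕ 1/3) ⊗ (x ⊕ 3)
Answer: roots = -2 (mult 1), 1/3 (mult 3), 3 (mult 1)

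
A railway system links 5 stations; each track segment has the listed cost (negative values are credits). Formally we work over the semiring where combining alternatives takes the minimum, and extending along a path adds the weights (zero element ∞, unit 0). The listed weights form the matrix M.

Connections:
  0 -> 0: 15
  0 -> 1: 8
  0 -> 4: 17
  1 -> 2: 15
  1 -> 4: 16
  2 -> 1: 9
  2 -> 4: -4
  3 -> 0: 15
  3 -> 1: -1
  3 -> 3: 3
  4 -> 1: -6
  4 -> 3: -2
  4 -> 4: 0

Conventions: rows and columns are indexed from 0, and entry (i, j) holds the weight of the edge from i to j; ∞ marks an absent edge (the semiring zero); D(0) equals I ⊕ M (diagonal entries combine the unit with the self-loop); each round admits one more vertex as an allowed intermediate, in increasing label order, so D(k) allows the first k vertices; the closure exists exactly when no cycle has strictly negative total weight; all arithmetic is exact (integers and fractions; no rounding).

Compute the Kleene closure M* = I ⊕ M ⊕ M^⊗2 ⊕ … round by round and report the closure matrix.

D(0):
  [0, 8, ∞, ∞, 17]
  [∞, 0, 15, ∞, 16]
  [∞, 9, 0, ∞, -4]
  [15, -1, ∞, 0, ∞]
  [∞, -6, ∞, -2, 0]
D(1):
  [0, 8, ∞, ∞, 17]
  [∞, 0, 15, ∞, 16]
  [∞, 9, 0, ∞, -4]
  [15, -1, ∞, 0, 32]
  [∞, -6, ∞, -2, 0]
D(2):
  [0, 8, 23, ∞, 17]
  [∞, 0, 15, ∞, 16]
  [∞, 9, 0, ∞, -4]
  [15, -1, 14, 0, 15]
  [∞, -6, 9, -2, 0]
D(3):
  [0, 8, 23, ∞, 17]
  [∞, 0, 15, ∞, 11]
  [∞, 9, 0, ∞, -4]
  [15, -1, 14, 0, 10]
  [∞, -6, 9, -2, 0]
D(4):
  [0, 8, 23, ∞, 17]
  [∞, 0, 15, ∞, 11]
  [∞, 9, 0, ∞, -4]
  [15, -1, 14, 0, 10]
  [13, -6, 9, -2, 0]
D(5):
  [0, 8, 23, 15, 17]
  [24, 0, 15, 9, 11]
  [9, -10, 0, -6, -4]
  [15, -1, 14, 0, 10]
  [13, -6, 9, -2, 0]
Answer: M* = [[0, 8, 23, 15, 17], [24, 0, 15, 9, 11], [9, -10, 0, -6, -4], [15, -1, 14, 0, 10], [13, -6, 9, -2, 0]]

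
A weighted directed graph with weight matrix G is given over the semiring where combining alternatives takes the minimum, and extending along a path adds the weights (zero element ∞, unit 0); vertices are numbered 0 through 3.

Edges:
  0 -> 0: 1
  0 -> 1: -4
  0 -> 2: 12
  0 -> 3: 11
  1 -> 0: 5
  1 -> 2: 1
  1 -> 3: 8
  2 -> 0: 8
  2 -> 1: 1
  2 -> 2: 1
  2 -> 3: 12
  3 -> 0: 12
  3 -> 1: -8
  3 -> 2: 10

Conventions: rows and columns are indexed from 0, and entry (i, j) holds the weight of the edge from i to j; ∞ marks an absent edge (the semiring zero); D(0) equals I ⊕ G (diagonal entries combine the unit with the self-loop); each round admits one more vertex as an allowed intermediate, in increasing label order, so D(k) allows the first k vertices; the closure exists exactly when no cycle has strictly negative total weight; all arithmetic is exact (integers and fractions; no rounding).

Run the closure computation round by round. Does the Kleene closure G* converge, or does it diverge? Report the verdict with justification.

D(0):
  [0, -4, 12, 11]
  [5, 0, 1, 8]
  [8, 1, 0, 12]
  [12, -8, 10, 0]
D(1):
  [0, -4, 12, 11]
  [5, 0, 1, 8]
  [8, 1, 0, 12]
  [12, -8, 10, 0]
D(2):
  [0, -4, -3, 4]
  [5, 0, 1, 8]
  [6, 1, 0, 9]
  [-3, -8, -7, 0]
D(3):
  [0, -4, -3, 4]
  [5, 0, 1, 8]
  [6, 1, 0, 9]
  [-3, -8, -7, 0]
D(4):
  [0, -4, -3, 4]
  [5, 0, 1, 8]
  [6, 1, 0, 9]
  [-3, -8, -7, 0]
Key observation: every diagonal entry stays at the unit through all rounds, so no improving cycle exists.
Answer: CONVERGES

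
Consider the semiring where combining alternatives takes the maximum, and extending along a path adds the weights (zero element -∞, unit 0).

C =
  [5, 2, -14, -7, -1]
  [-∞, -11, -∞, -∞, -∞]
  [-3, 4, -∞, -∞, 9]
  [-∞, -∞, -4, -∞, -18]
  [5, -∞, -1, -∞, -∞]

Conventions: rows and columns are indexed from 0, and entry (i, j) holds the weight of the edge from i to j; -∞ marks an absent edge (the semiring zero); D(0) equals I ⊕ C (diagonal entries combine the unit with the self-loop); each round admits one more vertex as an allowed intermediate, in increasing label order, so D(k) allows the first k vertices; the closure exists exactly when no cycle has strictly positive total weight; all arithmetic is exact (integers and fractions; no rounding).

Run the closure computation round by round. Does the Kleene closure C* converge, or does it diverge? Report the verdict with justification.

Detection: at round 0, diagonal entry (0, 0) turns strictly positive.
Key observation: the cycle 0->0 has total weight 5, which is strictly positive.
Answer: DIVERGES — positive cycle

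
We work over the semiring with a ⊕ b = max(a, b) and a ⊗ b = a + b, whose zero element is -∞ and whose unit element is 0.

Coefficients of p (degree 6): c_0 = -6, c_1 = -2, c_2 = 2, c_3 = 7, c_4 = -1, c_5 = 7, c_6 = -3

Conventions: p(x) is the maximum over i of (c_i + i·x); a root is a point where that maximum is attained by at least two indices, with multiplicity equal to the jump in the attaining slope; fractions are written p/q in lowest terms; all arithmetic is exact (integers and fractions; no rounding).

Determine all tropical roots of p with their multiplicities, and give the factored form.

hull edge (i=0, c=-6) to (i=3, c=7): slope 13/3, span 3
hull edge (i=3, c=7) to (i=5, c=7): slope 0, span 2
hull edge (i=5, c=7) to (i=6, c=-3): slope -10, span 1
Factored form: p(x) = -3 ⊗ (x ⊕ (-13/3)) ⊗ (x ⊕ (-13/3)) ⊗ (x ⊕ (-13/3)) ⊗ (x ⊕ 0) ⊗ (x ⊕ 0) ⊗ (x ⊕ 10)
Answer: roots = -13/3 (mult 3), 0 (mult 2), 10 (mult 1)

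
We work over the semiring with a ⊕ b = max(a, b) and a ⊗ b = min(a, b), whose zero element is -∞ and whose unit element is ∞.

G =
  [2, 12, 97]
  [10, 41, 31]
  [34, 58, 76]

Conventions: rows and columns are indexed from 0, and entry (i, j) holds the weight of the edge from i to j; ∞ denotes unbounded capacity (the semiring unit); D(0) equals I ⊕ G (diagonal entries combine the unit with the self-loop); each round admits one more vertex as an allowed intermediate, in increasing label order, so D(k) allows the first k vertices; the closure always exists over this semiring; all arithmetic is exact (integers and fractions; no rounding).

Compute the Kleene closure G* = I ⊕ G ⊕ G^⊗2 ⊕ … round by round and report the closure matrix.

D(0):
  [∞, 12, 97]
  [10, ∞, 31]
  [34, 58, ∞]
D(1):
  [∞, 12, 97]
  [10, ∞, 31]
  [34, 58, ∞]
D(2):
  [∞, 12, 97]
  [10, ∞, 31]
  [34, 58, ∞]
D(3):
  [∞, 58, 97]
  [31, ∞, 31]
  [34, 58, ∞]
Answer: G* = [[∞, 58, 97], [31, ∞, 31], [34, 58, ∞]]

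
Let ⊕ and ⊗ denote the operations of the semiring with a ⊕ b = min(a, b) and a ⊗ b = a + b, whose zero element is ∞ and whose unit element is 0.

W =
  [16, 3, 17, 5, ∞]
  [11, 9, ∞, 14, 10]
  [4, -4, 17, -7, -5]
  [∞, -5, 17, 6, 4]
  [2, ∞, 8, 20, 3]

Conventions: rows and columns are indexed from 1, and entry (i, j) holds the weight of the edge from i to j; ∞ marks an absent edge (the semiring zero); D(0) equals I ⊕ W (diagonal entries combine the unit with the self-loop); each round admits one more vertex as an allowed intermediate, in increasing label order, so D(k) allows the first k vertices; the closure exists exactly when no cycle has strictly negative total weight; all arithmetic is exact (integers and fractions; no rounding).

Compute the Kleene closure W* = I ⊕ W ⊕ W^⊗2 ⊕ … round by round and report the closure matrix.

D(0):
  [0, 3, 17, 5, ∞]
  [11, 0, ∞, 14, 10]
  [4, -4, 0, -7, -5]
  [∞, -5, 17, 0, 4]
  [2, ∞, 8, 20, 0]
D(1):
  [0, 3, 17, 5, ∞]
  [11, 0, 28, 14, 10]
  [4, -4, 0, -7, -5]
  [∞, -5, 17, 0, 4]
  [2, 5, 8, 7, 0]
D(2):
  [0, 3, 17, 5, 13]
  [11, 0, 28, 14, 10]
  [4, -4, 0, -7, -5]
  [6, -5, 17, 0, 4]
  [2, 5, 8, 7, 0]
D(3):
  [0, 3, 17, 5, 12]
  [11, 0, 28, 14, 10]
  [4, -4, 0, -7, -5]
  [6, -5, 17, 0, 4]
  [2, 4, 8, 1, 0]
D(4):
  [0, 0, 17, 5, 9]
  [11, 0, 28, 14, 10]
  [-1, -12, 0, -7, -5]
  [6, -5, 17, 0, 4]
  [2, -4, 8, 1, 0]
D(5):
  [0, 0, 17, 5, 9]
  [11, 0, 18, 11, 10]
  [-3, -12, 0, -7, -5]
  [6, -5, 12, 0, 4]
  [2, -4, 8, 1, 0]
Answer: W* = [[0, 0, 17, 5, 9], [11, 0, 18, 11, 10], [-3, -12, 0, -7, -5], [6, -5, 12, 0, 4], [2, -4, 8, 1, 0]]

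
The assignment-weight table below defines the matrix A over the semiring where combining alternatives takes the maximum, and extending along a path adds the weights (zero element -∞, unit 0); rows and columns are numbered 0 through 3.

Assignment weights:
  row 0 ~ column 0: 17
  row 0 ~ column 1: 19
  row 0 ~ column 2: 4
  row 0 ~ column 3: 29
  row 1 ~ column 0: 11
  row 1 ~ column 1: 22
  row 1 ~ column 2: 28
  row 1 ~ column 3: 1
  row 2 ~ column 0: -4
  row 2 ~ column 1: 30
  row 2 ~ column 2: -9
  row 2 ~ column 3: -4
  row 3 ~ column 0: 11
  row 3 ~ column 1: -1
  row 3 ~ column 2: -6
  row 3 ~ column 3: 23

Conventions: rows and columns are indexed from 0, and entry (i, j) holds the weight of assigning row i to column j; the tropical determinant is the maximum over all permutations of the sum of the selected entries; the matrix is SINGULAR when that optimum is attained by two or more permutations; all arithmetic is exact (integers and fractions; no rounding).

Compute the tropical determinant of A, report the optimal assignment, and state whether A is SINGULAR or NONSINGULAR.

σ = (0, 1, 2, 3): 17 + 22 + (-9) + 23 = 53
σ = (0, 1, 3, 2): 17 + 22 + (-4) + (-6) = 29
σ = (0, 2, 1, 3): 17 + 28 + 30 + 23 = 98
σ = (0, 2, 3, 1): 17 + 28 + (-4) + (-1) = 40
σ = (0, 3, 1, 2): 17 + 1 + 30 + (-6) = 42
σ = (0, 3, 2, 1): 17 + 1 + (-9) + (-1) = 8
σ = (1, 0, 2, 3): 19 + 11 + (-9) + 23 = 44
σ = (1, 0, 3, 2): 19 + 11 + (-4) + (-6) = 20
σ = (1, 2, 0, 3): 19 + 28 + (-4) + 23 = 66
σ = (1, 2, 3, 0): 19 + 28 + (-4) + 11 = 54
σ = (1, 3, 0, 2): 19 + 1 + (-4) + (-6) = 10
σ = (1, 3, 2, 0): 19 + 1 + (-9) + 11 = 22
σ = (2, 0, 1, 3): 4 + 11 + 30 + 23 = 68
σ = (2, 0, 3, 1): 4 + 11 + (-4) + (-1) = 10
σ = (2, 1, 0, 3): 4 + 22 + (-4) + 23 = 45
σ = (2, 1, 3, 0): 4 + 22 + (-4) + 11 = 33
σ = (2, 3, 0, 1): 4 + 1 + (-4) + (-1) = 0
σ = (2, 3, 1, 0): 4 + 1 + 30 + 11 = 46
σ = (3, 0, 1, 2): 29 + 11 + 30 + (-6) = 64
σ = (3, 0, 2, 1): 29 + 11 + (-9) + (-1) = 30
σ = (3, 1, 0, 2): 29 + 22 + (-4) + (-6) = 41
σ = (3, 1, 2, 0): 29 + 22 + (-9) + 11 = 53
σ = (3, 2, 0, 1): 29 + 28 + (-4) + (-1) = 52
σ = (3, 2, 1, 0): 29 + 28 + 30 + 11 = 98
Optimal value attained by: σ = (0, 2, 1, 3).
Answer: det⊕(A) = 98; verdict: SINGULAR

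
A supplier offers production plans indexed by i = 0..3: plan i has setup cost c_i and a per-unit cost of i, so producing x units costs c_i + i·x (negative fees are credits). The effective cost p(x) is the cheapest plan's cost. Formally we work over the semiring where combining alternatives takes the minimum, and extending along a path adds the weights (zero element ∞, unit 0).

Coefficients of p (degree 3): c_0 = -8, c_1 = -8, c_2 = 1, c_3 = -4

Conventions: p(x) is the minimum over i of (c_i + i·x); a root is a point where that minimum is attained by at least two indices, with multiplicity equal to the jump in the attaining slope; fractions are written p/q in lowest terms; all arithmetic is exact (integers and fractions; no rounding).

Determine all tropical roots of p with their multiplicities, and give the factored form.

hull edge (i=0, c=-8) to (i=1, c=-8): slope 0, span 1
hull edge (i=1, c=-8) to (i=3, c=-4): slope 2, span 2
Factored form: p(x) = -4 ⊗ (x ⊕ (-2)) ⊗ (x ⊕ (-2)) ⊗ (x ⊕ 0)
Answer: roots = -2 (mult 2), 0 (mult 1)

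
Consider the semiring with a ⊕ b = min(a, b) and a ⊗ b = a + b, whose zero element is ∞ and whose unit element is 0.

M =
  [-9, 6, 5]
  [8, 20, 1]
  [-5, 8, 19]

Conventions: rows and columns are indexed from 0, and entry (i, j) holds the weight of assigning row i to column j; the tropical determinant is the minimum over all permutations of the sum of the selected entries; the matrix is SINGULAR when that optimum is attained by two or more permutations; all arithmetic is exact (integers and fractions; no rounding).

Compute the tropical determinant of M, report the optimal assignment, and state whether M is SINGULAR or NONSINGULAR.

σ = (0, 1, 2): (-9) + 20 + 19 = 30
σ = (0, 2, 1): (-9) + 1 + 8 = 0
σ = (1, 0, 2): 6 + 8 + 19 = 33
σ = (1, 2, 0): 6 + 1 + (-5) = 2
σ = (2, 0, 1): 5 + 8 + 8 = 21
σ = (2, 1, 0): 5 + 20 + (-5) = 20
Optimal value attained by: σ = (0, 2, 1).
Answer: det⊕(M) = 0; verdict: NONSINGULAR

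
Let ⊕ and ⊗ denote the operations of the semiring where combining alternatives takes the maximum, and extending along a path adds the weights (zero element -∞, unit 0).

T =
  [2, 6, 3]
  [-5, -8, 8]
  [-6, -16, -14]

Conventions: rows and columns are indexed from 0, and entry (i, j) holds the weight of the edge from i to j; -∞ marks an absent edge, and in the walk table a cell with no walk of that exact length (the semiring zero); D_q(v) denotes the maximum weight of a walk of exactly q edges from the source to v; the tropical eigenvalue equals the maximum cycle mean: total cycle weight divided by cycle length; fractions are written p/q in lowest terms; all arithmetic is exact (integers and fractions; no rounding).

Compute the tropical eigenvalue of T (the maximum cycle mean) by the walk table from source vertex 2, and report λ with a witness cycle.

q=0: [-∞, -∞, 0]
q=1: [-6, -16, -14]
q=2: [-4, 0, -3]
q=3: [-2, 2, 8]
Optimal cycle mean attained by: cycle 0->1->2->0, total 6 + 8 + (-6), length 3.
Answer: λ = 8/3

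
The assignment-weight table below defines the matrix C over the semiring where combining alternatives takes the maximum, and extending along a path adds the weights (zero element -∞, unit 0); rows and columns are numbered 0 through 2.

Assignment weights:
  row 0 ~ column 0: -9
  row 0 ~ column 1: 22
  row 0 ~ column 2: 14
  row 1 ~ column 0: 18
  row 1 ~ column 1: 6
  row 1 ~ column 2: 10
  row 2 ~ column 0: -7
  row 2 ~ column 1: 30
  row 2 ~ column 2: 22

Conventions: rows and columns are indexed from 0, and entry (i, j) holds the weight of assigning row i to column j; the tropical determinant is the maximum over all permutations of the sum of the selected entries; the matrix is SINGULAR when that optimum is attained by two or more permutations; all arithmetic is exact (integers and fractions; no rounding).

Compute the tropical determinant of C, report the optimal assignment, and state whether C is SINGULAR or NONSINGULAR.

σ = (0, 1, 2): (-9) + 6 + 22 = 19
σ = (0, 2, 1): (-9) + 10 + 30 = 31
σ = (1, 0, 2): 22 + 18 + 22 = 62
σ = (1, 2, 0): 22 + 10 + (-7) = 25
σ = (2, 0, 1): 14 + 18 + 30 = 62
σ = (2, 1, 0): 14 + 6 + (-7) = 13
Optimal value attained by: σ = (1, 0, 2).
Answer: det⊕(C) = 62; verdict: SINGULAR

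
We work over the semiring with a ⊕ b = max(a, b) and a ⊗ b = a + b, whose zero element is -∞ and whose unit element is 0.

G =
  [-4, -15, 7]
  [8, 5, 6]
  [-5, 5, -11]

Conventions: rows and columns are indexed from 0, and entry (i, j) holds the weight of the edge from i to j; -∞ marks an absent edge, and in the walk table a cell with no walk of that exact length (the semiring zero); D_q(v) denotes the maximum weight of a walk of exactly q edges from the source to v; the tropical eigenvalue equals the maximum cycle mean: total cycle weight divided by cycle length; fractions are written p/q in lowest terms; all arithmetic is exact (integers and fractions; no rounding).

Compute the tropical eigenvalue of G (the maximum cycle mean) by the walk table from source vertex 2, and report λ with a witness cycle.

q=0: [-∞, -∞, 0]
q=1: [-5, 5, -11]
q=2: [13, 10, 11]
q=3: [18, 16, 20]
Optimal cycle mean attained by: cycle 0->2->1->0, total 7 + 5 + 8, length 3.
Answer: λ = 20/3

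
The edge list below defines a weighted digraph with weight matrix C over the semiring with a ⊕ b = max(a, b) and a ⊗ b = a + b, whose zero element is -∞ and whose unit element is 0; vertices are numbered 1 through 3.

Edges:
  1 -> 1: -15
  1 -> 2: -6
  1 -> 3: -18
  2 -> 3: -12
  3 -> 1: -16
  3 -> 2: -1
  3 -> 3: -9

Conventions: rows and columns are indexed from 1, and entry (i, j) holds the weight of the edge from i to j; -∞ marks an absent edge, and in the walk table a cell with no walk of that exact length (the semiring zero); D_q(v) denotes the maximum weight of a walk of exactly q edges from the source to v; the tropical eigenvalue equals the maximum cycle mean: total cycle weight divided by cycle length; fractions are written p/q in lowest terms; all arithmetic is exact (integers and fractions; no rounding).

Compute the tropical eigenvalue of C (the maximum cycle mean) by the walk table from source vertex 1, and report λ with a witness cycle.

q=0: [0, -∞, -∞]
q=1: [-15, -6, -18]
q=2: [-30, -19, -18]
q=3: [-34, -19, -27]
Optimal cycle mean attained by: cycle 2->3->2, total (-12) + (-1), length 2.
Answer: λ = -13/2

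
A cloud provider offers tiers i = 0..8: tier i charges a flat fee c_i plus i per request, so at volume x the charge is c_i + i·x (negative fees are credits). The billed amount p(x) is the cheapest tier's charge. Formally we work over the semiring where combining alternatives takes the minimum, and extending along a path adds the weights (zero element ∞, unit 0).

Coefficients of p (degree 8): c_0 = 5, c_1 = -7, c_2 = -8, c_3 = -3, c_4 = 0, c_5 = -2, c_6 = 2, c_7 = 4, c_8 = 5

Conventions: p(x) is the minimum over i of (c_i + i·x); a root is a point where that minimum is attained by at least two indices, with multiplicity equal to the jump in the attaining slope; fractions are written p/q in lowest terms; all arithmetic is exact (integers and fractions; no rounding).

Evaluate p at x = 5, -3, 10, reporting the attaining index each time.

p(5) = min(5+0·5=5, -7+1·5=-2, -8+2·5=2, -3+3·5=12, 0+4·5=20, -2+5·5=23, 2+6·5=32, 4+7·5=39, 5+8·5=45) = -2 (attained by i=1)
p(-3) = min(5+0·(-3)=5, -7+1·(-3)=-10, -8+2·(-3)=-14, -3+3·(-3)=-12, 0+4·(-3)=-12, -2+5·(-3)=-17, 2+6·(-3)=-16, 4+7·(-3)=-17, 5+8·(-3)=-19) = -19 (attained by i=8)
p(10) = min(5+0·10=5, -7+1·10=3, -8+2·10=12, -3+3·10=27, 0+4·10=40, -2+5·10=48, 2+6·10=62, 4+7·10=74, 5+8·10=85) = 3 (attained by i=1)
Answer: p(5) = -2; p(-3) = -19; p(10) = 3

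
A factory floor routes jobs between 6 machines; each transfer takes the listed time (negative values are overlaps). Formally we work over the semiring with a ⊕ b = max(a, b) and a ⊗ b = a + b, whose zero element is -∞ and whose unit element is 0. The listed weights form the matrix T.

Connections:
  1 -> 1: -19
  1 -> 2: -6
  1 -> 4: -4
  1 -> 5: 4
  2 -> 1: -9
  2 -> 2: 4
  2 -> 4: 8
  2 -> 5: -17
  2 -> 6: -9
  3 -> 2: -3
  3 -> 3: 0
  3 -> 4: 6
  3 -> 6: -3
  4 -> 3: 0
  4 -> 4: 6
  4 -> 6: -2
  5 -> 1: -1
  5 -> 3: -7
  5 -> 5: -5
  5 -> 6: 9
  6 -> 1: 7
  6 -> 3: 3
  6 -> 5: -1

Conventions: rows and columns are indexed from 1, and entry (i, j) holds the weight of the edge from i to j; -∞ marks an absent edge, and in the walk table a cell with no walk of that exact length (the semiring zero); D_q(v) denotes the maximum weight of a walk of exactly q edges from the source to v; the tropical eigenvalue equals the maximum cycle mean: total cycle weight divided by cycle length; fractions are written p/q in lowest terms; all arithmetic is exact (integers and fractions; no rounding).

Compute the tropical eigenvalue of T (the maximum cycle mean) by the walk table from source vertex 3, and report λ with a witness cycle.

q=0: [-∞, -∞, 0, -∞, -∞, -∞]
q=1: [-∞, -3, 0, 6, -∞, -3]
q=2: [4, 1, 6, 12, -4, 4]
q=3: [11, 5, 12, 18, 8, 10]
q=4: [17, 9, 18, 24, 15, 17]
q=5: [24, 15, 24, 30, 21, 24]
q=6: [31, 21, 30, 36, 28, 30]
Optimal cycle mean attained by: cycle 1->5->6->1, total 4 + 9 + 7, length 3.
Answer: λ = 20/3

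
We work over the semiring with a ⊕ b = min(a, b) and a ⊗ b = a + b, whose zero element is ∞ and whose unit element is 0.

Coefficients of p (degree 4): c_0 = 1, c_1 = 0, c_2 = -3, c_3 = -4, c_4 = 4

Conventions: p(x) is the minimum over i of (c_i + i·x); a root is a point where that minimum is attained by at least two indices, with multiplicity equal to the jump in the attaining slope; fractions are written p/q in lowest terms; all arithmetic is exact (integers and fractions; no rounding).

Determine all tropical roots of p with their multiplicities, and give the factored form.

hull edge (i=0, c=1) to (i=2, c=-3): slope -2, span 2
hull edge (i=2, c=-3) to (i=3, c=-4): slope -1, span 1
hull edge (i=3, c=-4) to (i=4, c=4): slope 8, span 1
Factored form: p(x) = 4 ⊗ (x ⊕ (-8)) ⊗ (x ⊕ 1) ⊗ (x ⊕ 2) ⊗ (x ⊕ 2)
Answer: roots = -8 (mult 1), 1 (mult 1), 2 (mult 2)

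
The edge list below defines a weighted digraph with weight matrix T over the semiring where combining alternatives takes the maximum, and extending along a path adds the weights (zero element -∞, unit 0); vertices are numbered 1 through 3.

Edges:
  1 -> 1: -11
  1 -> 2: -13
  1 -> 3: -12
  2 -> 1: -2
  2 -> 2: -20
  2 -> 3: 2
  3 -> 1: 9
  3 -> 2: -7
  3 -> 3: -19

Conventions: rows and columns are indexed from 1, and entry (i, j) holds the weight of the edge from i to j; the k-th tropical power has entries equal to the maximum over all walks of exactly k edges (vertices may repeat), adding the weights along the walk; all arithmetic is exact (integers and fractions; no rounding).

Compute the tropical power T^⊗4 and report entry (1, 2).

T^⊗2:
  [-3, -19, -11]
  [11, -5, -14]
  [-2, -4, -3]
T^⊗3:
  [-2, -16, -15]
  [0, -2, -1]
  [6, -10, -2]
T^⊗4:
  [-6, -15, -14]
  [8, -8, 0]
  [7, -7, -6]
Key observation: the optimum is the walk 1->2->3->1->2, with weight (-13) + 2 + 9 + (-13) = -15.
Optimal value attained by: walk 1->2->3->1->2.
Answer: (T^⊗4)[1][2] = -15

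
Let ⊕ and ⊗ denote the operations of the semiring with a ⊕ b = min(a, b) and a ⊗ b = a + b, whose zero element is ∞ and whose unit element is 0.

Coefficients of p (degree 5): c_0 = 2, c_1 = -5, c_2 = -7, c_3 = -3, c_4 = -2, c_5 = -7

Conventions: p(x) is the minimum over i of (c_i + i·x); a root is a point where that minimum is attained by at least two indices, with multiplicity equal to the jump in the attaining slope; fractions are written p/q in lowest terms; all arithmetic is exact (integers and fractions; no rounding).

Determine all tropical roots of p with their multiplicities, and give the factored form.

hull edge (i=0, c=2) to (i=1, c=-5): slope -7, span 1
hull edge (i=1, c=-5) to (i=2, c=-7): slope -2, span 1
hull edge (i=2, c=-7) to (i=5, c=-7): slope 0, span 3
Factored form: p(x) = -7 ⊗ (x ⊕ 0) ⊗ (x ⊕ 0) ⊗ (x ⊕ 0) ⊗ (x ⊕ 2) ⊗ (x ⊕ 7)
Answer: roots = 0 (mult 3), 2 (mult 1), 7 (mult 1)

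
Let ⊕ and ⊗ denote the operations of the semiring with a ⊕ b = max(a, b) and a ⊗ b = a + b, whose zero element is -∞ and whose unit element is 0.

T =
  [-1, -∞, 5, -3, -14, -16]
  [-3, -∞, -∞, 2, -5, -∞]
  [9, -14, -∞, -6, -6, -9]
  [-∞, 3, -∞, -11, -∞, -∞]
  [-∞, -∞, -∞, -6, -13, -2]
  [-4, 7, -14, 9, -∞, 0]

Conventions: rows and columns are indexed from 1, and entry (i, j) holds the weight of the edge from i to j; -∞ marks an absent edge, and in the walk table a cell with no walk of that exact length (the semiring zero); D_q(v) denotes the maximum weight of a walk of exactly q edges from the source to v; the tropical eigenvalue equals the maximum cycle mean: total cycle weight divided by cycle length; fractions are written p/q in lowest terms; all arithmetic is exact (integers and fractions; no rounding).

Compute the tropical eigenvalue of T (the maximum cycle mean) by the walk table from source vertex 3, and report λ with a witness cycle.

q=0: [-∞, -∞, 0, -∞, -∞, -∞]
q=1: [9, -14, -∞, -6, -6, -9]
q=2: [8, -2, 14, 6, -5, -7]
q=3: [23, 9, 13, 8, 8, 5]
q=4: [22, 12, 28, 20, 9, 7]
q=5: [37, 23, 27, 22, 22, 19]
q=6: [36, 26, 42, 34, 23, 21]
Optimal cycle mean attained by: cycle 1->3->1, total 5 + 9, length 2.
Answer: λ = 7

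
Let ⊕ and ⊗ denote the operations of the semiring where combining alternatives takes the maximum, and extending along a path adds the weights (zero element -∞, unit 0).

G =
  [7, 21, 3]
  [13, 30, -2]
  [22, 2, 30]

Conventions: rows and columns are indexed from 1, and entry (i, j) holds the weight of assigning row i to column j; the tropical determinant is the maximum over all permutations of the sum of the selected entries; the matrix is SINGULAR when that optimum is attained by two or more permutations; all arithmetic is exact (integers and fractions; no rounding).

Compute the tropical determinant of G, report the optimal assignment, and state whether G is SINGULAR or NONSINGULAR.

σ = (1, 2, 3): 7 + 30 + 30 = 67
σ = (1, 3, 2): 7 + (-2) + 2 = 7
σ = (2, 1, 3): 21 + 13 + 30 = 64
σ = (2, 3, 1): 21 + (-2) + 22 = 41
σ = (3, 1, 2): 3 + 13 + 2 = 18
σ = (3, 2, 1): 3 + 30 + 22 = 55
Optimal value attained by: σ = (1, 2, 3).
Answer: det⊕(G) = 67; verdict: NONSINGULAR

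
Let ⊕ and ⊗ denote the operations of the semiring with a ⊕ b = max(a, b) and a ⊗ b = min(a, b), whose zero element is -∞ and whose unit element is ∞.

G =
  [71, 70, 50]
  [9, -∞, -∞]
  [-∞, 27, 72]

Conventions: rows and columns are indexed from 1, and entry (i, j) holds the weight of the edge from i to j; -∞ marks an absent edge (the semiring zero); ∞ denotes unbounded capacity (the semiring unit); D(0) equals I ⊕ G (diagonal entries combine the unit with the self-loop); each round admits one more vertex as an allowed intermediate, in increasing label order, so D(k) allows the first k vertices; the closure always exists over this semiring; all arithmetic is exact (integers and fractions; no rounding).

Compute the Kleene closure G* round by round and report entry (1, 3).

D(0):
  [∞, 70, 50]
  [9, ∞, -∞]
  [-∞, 27, ∞]
D(1):
  [∞, 70, 50]
  [9, ∞, 9]
  [-∞, 27, ∞]
D(2):
  [∞, 70, 50]
  [9, ∞, 9]
  [9, 27, ∞]
D(3):
  [∞, 70, 50]
  [9, ∞, 9]
  [9, 27, ∞]
Answer: G*[1][3] = 50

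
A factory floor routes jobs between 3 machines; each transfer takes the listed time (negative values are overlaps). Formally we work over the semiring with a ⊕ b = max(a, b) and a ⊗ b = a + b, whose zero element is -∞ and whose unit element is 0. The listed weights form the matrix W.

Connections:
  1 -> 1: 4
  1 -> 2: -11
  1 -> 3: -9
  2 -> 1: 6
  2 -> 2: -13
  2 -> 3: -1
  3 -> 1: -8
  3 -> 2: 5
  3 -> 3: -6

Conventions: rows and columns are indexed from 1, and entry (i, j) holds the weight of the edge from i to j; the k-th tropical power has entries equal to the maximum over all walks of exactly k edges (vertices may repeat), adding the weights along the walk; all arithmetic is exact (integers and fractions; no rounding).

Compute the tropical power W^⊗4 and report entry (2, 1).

W^⊗2:
  [8, -4, -5]
  [10, 4, -3]
  [11, -1, 4]
W^⊗3:
  [12, 0, -1]
  [14, 2, 3]
  [15, 9, 2]
W^⊗4:
  [16, 4, 3]
  [18, 8, 5]
  [19, 7, 8]
Key observation: the optimum is the walk 2->1->1->1->1, with weight 6 + 4 + 4 + 4 = 18.
Optimal value attained by: walk 2->1->1->1->1.
Answer: (W^⊗4)[2][1] = 18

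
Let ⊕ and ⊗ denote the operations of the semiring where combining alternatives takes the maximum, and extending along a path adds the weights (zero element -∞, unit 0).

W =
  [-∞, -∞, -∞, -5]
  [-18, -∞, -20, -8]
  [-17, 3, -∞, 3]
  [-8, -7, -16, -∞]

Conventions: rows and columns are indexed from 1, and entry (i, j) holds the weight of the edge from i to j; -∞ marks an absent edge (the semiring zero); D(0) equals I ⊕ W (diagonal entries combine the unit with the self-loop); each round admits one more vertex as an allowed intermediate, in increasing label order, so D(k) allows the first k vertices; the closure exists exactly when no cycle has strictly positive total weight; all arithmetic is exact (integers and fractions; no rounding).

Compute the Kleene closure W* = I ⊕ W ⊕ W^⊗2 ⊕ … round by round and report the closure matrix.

D(0):
  [0, -∞, -∞, -5]
  [-18, 0, -20, -8]
  [-17, 3, 0, 3]
  [-8, -7, -16, 0]
D(1):
  [0, -∞, -∞, -5]
  [-18, 0, -20, -8]
  [-17, 3, 0, 3]
  [-8, -7, -16, 0]
D(2):
  [0, -∞, -∞, -5]
  [-18, 0, -20, -8]
  [-15, 3, 0, 3]
  [-8, -7, -16, 0]
D(3):
  [0, -∞, -∞, -5]
  [-18, 0, -20, -8]
  [-15, 3, 0, 3]
  [-8, -7, -16, 0]
D(4):
  [0, -12, -21, -5]
  [-16, 0, -20, -8]
  [-5, 3, 0, 3]
  [-8, -7, -16, 0]
Answer: W* = [[0, -12, -21, -5], [-16, 0, -20, -8], [-5, 3, 0, 3], [-8, -7, -16, 0]]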